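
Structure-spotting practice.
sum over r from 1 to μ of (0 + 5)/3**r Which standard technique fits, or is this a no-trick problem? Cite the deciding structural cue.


Technique: the geometric series formula — consecutive terms stand in a fixed index-free ratio — the geometric sum formula closes it.


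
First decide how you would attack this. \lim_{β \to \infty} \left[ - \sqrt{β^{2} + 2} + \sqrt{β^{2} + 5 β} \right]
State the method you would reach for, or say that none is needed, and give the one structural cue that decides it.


Diagnosis: conjugate multiplication — the difference \sqrt{β^{2} + 5 β} - \sqrt{β^{2} + 2} is an ∞ − ∞ stalemate; its conjugate partner breaks the tie.


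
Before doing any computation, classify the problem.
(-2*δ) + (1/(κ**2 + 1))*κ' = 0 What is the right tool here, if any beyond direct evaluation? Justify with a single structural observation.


Technique: separation of variables — solved for the derivative, the right side splits multiplicatively into a function of each variable alone — divide and integrate each side. An exactness check succeeds on this form as well — separation and the potential function arrive at the same answer, separation more directly.


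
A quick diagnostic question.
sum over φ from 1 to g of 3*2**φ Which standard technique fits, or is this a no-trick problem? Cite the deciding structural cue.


Technique: the geometric series formula — the ratio of consecutive terms is the constant 2, independent of the index — a geometric sum.


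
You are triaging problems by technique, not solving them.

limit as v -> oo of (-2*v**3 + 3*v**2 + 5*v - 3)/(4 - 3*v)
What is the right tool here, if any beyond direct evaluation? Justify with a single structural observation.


Technique: dominant-term comparison — at large v only the top-degree terms survive; compare the leading terms and the limit falls out. Viewed as a single quotient this is an ∞/∞ form — an at-infinity application of l'Hôpital's rule would also resolve it; comparing leading growth reads the answer without differentiating.


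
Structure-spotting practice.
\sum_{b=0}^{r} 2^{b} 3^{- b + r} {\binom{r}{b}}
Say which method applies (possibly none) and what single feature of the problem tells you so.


Technique: the binomial theorem — the summand is term b of a binomial expansion in 2 and 3; the whole sum is a single power.


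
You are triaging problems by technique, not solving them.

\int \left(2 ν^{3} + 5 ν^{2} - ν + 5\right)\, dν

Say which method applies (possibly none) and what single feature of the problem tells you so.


Technique: no special technique — scan for structure and find none: constant multiples of powers of ν, integrate directly.


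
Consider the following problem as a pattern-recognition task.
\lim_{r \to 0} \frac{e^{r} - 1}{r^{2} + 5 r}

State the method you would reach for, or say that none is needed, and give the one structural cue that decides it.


Technique: l'Hôpital's rule (0/0) — plug in 0: top and bottom both hit zero, so differentiate each and retry. One could equally expand both pieces locally and compare leading terms; the rule does that in one stroke.


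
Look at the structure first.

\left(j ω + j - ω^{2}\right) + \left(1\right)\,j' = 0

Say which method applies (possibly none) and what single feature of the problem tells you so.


Diagnosis: a linear integrating factor — linear in the unknown with genuine forcing: multiply through by the exponential of the integrated coefficient and the left side closes into one derivative.


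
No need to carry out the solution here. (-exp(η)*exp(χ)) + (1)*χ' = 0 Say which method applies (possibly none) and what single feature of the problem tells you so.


Method: separation of variables — all dependence on the two variables factors apart, the defining separable shape.


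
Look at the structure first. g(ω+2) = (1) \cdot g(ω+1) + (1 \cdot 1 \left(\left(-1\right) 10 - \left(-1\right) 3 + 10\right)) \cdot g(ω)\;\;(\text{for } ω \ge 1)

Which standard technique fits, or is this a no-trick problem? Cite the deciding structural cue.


Technique: the characteristic-root method — constant coefficients and linearity mean the ansatz r^ω reduces it to solving the characteristic polynomial.


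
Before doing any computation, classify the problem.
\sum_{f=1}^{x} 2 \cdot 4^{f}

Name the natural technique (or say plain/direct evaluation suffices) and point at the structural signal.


Best approach: the geometric series formula — term-over-term division gives 4 every time — index-free ratio, geometric sum formula applies.


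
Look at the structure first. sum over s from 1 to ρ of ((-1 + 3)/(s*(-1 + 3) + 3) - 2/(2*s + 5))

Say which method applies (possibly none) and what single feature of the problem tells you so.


Best approach: telescoping — the generic term is a one-step difference of (-1 + 3)/(s*(-1 + 3) + 3), so partial sums shortcut to endpoint evaluation.


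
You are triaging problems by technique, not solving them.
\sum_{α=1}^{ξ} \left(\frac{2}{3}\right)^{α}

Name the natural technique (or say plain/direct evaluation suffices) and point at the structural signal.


Verdict: the geometric series formula — the ratio of consecutive terms is the constant \frac{2}{3}, independent of the index — a geometric sum.


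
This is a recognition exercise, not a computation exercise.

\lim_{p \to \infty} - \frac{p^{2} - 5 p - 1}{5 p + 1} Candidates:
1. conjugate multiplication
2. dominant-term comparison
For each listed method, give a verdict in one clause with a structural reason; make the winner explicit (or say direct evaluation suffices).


Best approach: dominant-term comparison — divide through by the highest power of p; every lower-order term dies and the dominant terms decide the limit.
- conjugate multiplication: no difference of divergent radicals appears, so rationalizing has nothing to cancel.
- dominant-term comparison — a fit — the right tool for this form.


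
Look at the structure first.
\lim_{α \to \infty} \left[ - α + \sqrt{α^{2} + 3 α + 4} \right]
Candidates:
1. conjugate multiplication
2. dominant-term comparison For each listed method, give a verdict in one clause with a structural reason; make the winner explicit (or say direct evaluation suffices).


Method: conjugate multiplication — \sqrt{α^{2} + 3 α + 4} and α both blow up, but their difference is tame once the conjugate rationalizes it.
- conjugate multiplication: applies; the problem has the shape this method handles.
- dominant-term comparison: no ranking of term growth rates resolves the limit here.


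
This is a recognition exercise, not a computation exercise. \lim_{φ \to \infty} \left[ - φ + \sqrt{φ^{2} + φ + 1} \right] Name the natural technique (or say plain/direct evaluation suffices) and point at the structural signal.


Verdict: conjugate multiplication — two divergent pieces with a minus sign between them and a radical in the mix: rationalize \sqrt{φ^{2} + φ + 1} - φ before any limit law applies.


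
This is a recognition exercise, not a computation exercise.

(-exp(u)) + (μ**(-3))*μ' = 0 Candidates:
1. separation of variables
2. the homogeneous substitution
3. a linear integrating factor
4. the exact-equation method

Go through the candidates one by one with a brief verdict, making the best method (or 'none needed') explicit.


Best approach: separation of variables — solved for the derivative, the right side splits multiplicatively into a function of each variable alone — divide and integrate each side.
- separation of variables — yes, a natural case for it.
- the homogeneous substitution — the slope is not a function of the ratio of the variables alone.
- a linear integrating factor: the unknown enters nonlinearly (through a power, a denominator, or a transcendental function), which the linear integrating-factor recipe cannot absorb as-is — any repair would come from a preliminary substitution, not the factor.
- the exact-equation method: any potential here is of the trivial single-variable kind; the exact method earns its name only with genuine cross terms.


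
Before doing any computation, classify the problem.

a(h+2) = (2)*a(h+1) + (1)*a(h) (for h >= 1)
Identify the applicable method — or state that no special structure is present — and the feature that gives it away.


Diagnosis: the characteristic-root method — shift-invariance with fixed coefficients calls for exponential trials; the characteristic polynomial finds every r^h.


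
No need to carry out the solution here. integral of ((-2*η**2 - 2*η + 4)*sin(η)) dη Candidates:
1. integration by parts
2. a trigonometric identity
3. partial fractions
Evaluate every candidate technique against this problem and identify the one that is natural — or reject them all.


Technique: integration by parts — -2*η**2 - 2*η + 4 dies after finitely many derivatives while sin(η) cycles under integration — the tabular/parts setup.
- integration by parts: applies; the problem has the shape this method handles.
- a trigonometric identity: neither the even-power reduction nor the product-to-sum identity applies to this structure.
- partial fractions — the expression is not a ratio of polynomials that decomposes further.


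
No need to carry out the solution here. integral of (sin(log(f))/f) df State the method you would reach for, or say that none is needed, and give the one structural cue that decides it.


Diagnosis: u-substitution — collected, the integrand has one factor that is, up to a constant, the derivative of an inner expression the rest depends on — substitute for that inner expression.


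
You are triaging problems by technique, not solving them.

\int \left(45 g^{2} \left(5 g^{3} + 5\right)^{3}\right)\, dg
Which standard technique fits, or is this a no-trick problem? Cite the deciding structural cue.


Diagnosis: u-substitution — structure check: outer function, inner expression 5 g^{3} + 5, inner derivative as a factor — the classic u = 5 g^{3} + 5 pattern. One could also expand and integrate term by term; the substitution is strictly more direct.


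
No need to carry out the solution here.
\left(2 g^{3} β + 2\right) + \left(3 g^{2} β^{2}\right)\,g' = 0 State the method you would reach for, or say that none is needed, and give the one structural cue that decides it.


Verdict: the exact-equation method — the mixed-partials test passes for 2 g^{3} β + 2 and 3 g^{2} β^{2}, so a potential function exists as presented.


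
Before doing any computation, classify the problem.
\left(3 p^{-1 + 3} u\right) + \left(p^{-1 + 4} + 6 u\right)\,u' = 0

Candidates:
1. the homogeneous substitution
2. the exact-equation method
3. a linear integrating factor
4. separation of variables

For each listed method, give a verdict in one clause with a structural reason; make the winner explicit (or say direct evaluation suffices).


Method: the exact-equation method — because the two cross partials coincide, the form is conservative as written — recover its potential in (p, u).
- the homogeneous substitution — the ratio substitution does not collapse this equation.
- the exact-equation method: a fit — the right tool for this form.
- a linear integrating factor — the unknown enters nonlinearly (through a power, a denominator, or a transcendental function), which the linear integrating-factor recipe cannot absorb as-is — any repair would come from a preliminary substitution, not the factor.
- separation of variables: no division isolates the independent variable from the unknown.


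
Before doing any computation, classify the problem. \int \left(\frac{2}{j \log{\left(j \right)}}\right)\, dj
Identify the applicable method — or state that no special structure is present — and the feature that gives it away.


Method: u-substitution — viewed as a product, the integrand is a composition evaluated at \log{\left(j \right)} times (a constant multiple of) that inner expression's derivative, so u = \log{\left(j \right)} makes it elementary.


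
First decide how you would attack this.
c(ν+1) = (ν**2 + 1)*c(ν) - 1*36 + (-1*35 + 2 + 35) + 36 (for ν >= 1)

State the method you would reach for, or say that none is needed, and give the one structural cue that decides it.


Verdict: a summation factor — the coefficient ν**2 + 1 drifts with the index, so no fixed root exists; normalizing by the cumulative product telescopes it.


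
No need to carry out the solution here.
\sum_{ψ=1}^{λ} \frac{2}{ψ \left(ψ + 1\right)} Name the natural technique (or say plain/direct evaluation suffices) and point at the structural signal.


Diagnosis: telescoping — after splitting \frac{2}{ψ \left(ψ + 1\right)} into partial fractions, the pieces are shifted copies of one function and cancel telescopically.


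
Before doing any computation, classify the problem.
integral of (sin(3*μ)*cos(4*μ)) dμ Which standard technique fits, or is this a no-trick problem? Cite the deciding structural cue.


Method: a trigonometric identity — the product sin(3*μ)*cos(4*μ) converts to a sum of single-frequency sinusoids via the product-to-sum identity.


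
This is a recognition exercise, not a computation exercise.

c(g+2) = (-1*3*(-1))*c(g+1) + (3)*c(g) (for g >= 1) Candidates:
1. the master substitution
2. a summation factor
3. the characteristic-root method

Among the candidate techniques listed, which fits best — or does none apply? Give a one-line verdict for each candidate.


Diagnosis: the characteristic-root method — no index-dependence in the weights and nothing inhomogeneous: classic characteristic-equation setup.
- the master substitution: the recursion steps by a constant offset, so exponential reindexing is pointless.
- a summation factor — a summation factor telescopes one-step recursions; this one carries higher-order memory.
- the characteristic-root method — yes, a natural case for it.


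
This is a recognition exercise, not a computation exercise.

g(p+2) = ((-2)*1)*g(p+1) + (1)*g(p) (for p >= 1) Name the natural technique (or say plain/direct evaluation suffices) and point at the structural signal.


Verdict: the characteristic-root method — try a geometric ansatz r^p: constant coefficients turn the recurrence into one polynomial equation in r.


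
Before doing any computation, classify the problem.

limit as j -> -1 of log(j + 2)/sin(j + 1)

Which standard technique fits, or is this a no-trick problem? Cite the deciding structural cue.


Method: l'Hôpital's rule (0/0) — plug in -1: top and bottom both hit zero, so differentiate each and retry. The standard small-argument limits would also carry it; the rule is the systematic route.


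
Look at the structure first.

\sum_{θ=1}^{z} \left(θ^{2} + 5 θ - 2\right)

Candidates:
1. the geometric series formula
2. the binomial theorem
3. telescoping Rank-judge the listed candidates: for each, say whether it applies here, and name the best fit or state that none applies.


Best approach: no special technique — constant-multiple powers of θ with no cancellation partners and no common ratio — use the standard power-sum formulas.
- the geometric series formula — dividing successive terms gives an index-dependent quantity, not a constant.
- the binomial theorem: there is no sum-raised-to-a-power identity hiding in these terms.
- telescoping: in the displayed form, no term reappears at a neighboring index to cancel against.


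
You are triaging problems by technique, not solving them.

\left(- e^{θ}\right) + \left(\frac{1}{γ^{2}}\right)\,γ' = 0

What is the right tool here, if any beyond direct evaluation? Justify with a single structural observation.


Verdict: separation of variables — a product of single-variable factors, e^{θ} and γ^{2} — the textbook separable form. The equation is exact as it stands too — a potential function exists — though separation reads the split structure directly.


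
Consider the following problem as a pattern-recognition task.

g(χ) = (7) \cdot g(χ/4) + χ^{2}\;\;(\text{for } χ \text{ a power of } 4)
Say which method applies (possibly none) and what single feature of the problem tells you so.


Verdict: the master substitution — the argument contracts 4-fold per step: reindex χ exponentially and solve the linear recurrence in the new index.


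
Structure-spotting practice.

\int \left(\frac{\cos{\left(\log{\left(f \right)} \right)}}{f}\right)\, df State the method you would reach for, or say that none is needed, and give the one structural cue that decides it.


Method: u-substitution — collected, the integrand has one factor that is, up to a constant, the derivative of an inner expression the rest depends on — substitute for that inner expression.


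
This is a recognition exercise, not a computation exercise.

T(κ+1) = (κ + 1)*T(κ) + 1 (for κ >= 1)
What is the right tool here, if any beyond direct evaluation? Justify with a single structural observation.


Technique: a summation factor — rescale the sequence by the product of the weights κ + 1 so far — the recurrence collapses to a plain running sum.


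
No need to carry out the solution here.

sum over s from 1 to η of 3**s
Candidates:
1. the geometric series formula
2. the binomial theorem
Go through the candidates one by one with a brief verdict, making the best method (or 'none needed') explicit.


Verdict: the geometric series formula — term-over-term division gives 3 every time — index-free ratio, geometric sum formula applies.
- the geometric series formula: a fit — the right tool for this form.
- the binomial theorem: the terms do not reassemble into a binomial power.


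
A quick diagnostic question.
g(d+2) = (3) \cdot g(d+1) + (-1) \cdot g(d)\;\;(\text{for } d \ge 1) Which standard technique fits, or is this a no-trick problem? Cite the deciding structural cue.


Method: the characteristic-root method — constant coefficients and linearity mean the ansatz r^d reduces it to solving the characteristic polynomial.


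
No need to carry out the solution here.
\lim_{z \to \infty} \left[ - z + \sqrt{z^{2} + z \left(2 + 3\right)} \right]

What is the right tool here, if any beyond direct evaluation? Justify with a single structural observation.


Best approach: conjugate multiplication — the ∞ − ∞ radical form is the exact trigger for the conjugate maneuver.


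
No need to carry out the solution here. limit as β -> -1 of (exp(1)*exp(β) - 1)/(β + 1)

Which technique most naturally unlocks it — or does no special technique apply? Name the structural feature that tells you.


Verdict: l'Hôpital's rule (0/0) — numerator and denominator both vanish at -1 — a genuine 0/0 form, which is exactly when l'Hôpital applies. A local series expansion at the point resolves it as well; the rule is the packaged version of that step.


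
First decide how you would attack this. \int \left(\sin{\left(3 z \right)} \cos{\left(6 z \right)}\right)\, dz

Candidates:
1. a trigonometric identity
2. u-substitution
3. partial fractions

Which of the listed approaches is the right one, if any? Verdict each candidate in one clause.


Technique: a trigonometric identity — the product \sin{\left(3 z \right)} \cos{\left(6 z \right)} converts to a sum of single-frequency sinusoids via the product-to-sum identity.
- a trigonometric identity — applicable, and directly so.
- u-substitution: no subexpression of the integrand pairs with its own derivative as a factor — individual terms may offer their own substitutions, but any change of variable covering the whole integral would have to be constructed from outside the expression.
- partial fractions — there is no rational-function structure to decompose.


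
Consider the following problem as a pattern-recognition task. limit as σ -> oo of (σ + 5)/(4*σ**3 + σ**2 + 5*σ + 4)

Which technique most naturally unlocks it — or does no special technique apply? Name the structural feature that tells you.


Technique: dominant-term comparison — at large σ only the top-degree terms survive; compare the leading terms and the limit falls out. As a single quotient, the ∞/∞ shape would yield to repeated differentiation as well — the growth comparison gets there in one look.


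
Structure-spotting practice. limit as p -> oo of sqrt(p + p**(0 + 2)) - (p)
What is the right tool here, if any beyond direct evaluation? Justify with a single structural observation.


Diagnosis: conjugate multiplication — two divergent pieces with a minus sign between them and a radical in the mix: rationalize sqrt(p + p**(0 + 2)) - p before any limit law applies.


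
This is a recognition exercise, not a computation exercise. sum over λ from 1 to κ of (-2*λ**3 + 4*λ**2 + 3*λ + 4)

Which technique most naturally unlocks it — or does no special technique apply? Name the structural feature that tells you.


Technique: no special technique — the summand is a plain polynomial in λ (expanding first if it arrives factored); standard power-sum formulas evaluate it term by term.


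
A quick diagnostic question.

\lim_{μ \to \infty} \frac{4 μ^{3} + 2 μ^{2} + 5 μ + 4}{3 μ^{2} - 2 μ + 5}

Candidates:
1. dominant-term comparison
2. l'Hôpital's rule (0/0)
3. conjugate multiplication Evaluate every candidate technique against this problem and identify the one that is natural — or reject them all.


Diagnosis: dominant-term comparison — growth-rate triage: the leading powers of μ decide the limit, everything else is noise.
- dominant-term comparison — yes, a natural case for it.
- l'Hôpital's rule (0/0) — as a single quotient the expression runs to ∞/∞ at the limit point — an at-infinity form of the rule would apply, though the leading-growth comparison is the direct reading.
- conjugate multiplication: no divergent radical difference is present for a conjugate pair to cancel.


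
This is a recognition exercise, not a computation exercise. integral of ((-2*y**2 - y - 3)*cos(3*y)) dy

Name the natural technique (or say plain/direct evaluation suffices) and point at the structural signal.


Diagnosis: integration by parts — a polynomial factor -2*y**2 - y - 3 multiplies cos(3*y); differentiating -2*y**2 - y - 3 lowers its degree while cos(3*y) integrates cleanly, so parts wins.


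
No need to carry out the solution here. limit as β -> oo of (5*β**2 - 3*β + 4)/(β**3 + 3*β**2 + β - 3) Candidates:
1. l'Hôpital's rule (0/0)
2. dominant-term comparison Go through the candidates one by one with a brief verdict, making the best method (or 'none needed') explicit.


Verdict: dominant-term comparison — as β grows, only the highest-degree terms matter — compare leading terms and read the limit off.
- l'Hôpital's rule (0/0) — no 0/0 form appears: written as one quotient, top and bottom both grow without bound, and the ratio is decided by their leading terms.
- dominant-term comparison — a fit — the right tool for this form.


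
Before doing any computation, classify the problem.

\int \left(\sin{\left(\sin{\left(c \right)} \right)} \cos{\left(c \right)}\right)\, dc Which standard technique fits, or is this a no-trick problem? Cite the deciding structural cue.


Diagnosis: u-substitution — everything non-trivial happens through the inner expression \sin{\left(c \right)}, and its derivative accounts for the remaining factor up to a constant, so set u = \sin{\left(c \right)}.


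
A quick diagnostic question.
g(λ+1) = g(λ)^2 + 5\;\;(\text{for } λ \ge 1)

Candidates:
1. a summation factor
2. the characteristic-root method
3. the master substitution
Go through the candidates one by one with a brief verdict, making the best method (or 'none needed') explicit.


Diagnosis: no special technique — the map from one term to the next is curved, not linear, so linear closed-form machinery does not attach.
- a summation factor — the recursion is nonlinear — outside the first-order linear family a summation factor addresses.
- the characteristic-root method: the recursion is nonlinear in the sequence values, so no linear-modes ansatz applies.
- the master substitution — this is shift-type recursion, outside the divide-and-conquer template.


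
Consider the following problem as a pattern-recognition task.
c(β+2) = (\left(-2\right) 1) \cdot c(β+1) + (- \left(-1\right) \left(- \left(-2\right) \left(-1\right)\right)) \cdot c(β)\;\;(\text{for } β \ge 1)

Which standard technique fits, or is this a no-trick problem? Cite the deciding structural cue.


Method: the characteristic-root method — try a geometric ansatz r^β: constant coefficients turn the recurrence into one polynomial equation in r.


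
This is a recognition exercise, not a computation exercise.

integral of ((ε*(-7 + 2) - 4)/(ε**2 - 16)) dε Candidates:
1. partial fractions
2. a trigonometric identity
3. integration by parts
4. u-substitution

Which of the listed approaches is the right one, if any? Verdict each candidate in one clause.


Best approach: partial fractions — ε**2 - 16 splits into linear pieces, so the quotient is a sum of simple fractions — decompose before integrating.
- partial fractions — yes — fits the structure here.
- a trigonometric identity: no sine or cosine appears, so there is nothing for a trigonometric identity to act on.
- integration by parts: the nonconstant-polynomial-times-standard-kernel pattern (an exp, sine, cosine, or logarithm partner) is absent.
- u-substitution — no subexpression of the integrand serves as a whole-integral substitution inner — individual terms may offer their own, but none carries its derivative as a factor of the full integrand; a working change of variable would have to be constructed from outside the expression.


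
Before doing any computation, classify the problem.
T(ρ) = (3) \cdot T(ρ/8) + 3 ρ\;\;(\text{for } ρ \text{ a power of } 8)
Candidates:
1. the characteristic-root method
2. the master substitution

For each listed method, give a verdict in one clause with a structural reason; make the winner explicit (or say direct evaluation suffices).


Diagnosis: the master substitution — treat m = log base 8 of ρ as the new clock: one recursion step advances m by one while ρ scales by 8.
- the characteristic-root method: the recursion divides its index rather than shifting it — outside the constant-shift family the root method covers.
- the master substitution: yes — fits the structure here.


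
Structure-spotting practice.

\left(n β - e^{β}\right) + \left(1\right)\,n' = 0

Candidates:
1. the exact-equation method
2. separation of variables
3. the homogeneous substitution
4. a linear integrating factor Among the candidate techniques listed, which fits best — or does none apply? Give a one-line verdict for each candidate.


Diagnosis: a linear integrating factor — the equation is linear in n with coefficient β; multiplying by the integrating factor exp(∫β) makes the left side a perfect derivative.
- the exact-equation method — no potential function has this form as its differential, as written.
- separation of variables: the two dependences do not factor apart.
- the homogeneous substitution: the slope changes under joint rescaling, failing the degree-zero test.
- a linear integrating factor: yes — fits the structure here.


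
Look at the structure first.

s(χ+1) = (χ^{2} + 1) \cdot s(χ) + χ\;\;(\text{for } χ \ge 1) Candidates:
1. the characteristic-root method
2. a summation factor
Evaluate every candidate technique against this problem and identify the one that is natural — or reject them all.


Best approach: a summation factor — first-order linear but the coefficient χ^{2} + 1 moves with the index — divide by the cumulative product and telescope.
- the characteristic-root method — an index-dependent weight blocks the pure exponential ansatz.
- a summation factor: applicable, and directly so.


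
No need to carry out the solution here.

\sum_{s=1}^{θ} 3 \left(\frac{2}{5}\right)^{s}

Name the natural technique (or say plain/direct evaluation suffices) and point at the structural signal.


Verdict: the geometric series formula — term-over-term division gives \frac{2}{5} every time — index-free ratio, geometric sum formula applies.


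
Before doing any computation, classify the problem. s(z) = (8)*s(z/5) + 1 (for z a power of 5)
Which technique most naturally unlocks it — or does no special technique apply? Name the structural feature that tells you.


Verdict: the master substitution — divide-the-index recursion (z/5 inside the call) straightens out once the index is rewritten as 5^m.


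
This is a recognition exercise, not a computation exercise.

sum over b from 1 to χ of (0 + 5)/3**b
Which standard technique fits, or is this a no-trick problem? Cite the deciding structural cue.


Verdict: the geometric series formula — consecutive terms stand in a fixed index-free ratio — the geometric sum formula closes it.


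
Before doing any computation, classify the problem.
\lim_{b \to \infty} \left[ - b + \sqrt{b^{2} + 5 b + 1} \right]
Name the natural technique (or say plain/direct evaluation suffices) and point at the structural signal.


Technique: conjugate multiplication — neither \sqrt{b^{2} + 5 b + 1} nor b converges alone, so rewrite their difference as a conjugate-rationalized quotient first.


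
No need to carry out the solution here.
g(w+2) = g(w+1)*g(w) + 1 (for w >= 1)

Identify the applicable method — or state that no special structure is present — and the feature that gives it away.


Verdict: no special technique — each new value is a nonlinear function of earlier ones — scaling arguments and superposition both fail.


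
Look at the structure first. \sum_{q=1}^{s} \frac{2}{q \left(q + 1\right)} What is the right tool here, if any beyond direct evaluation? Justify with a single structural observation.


Technique: telescoping — split \frac{2}{q \left(q + 1\right)} by partial fractions and the pieces are one function at shifted arguments — interior terms cancel.


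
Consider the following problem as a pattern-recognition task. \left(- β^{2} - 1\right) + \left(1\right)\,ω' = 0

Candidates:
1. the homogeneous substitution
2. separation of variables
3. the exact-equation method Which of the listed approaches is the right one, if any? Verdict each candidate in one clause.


Best approach: no special technique — the slope is a pure function of β; integrate both sides and be done.
- the homogeneous substitution — the ratio substitution does not collapse this equation.
- separation of variables: separation is only trivially available — with the unknown absent from the slope this is a direct integration, not a separation problem.
- the exact-equation method — no dependence on the unknown anywhere: exactness is a label without content here.


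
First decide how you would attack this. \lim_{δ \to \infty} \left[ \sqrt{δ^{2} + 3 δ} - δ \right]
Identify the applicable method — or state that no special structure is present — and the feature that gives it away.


Diagnosis: conjugate multiplication — \sqrt{δ^{2} + 3 δ} and δ both blow up, but their difference is tame once the conjugate rationalizes it.


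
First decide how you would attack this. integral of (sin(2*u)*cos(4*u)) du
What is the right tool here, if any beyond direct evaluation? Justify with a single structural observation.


Best approach: a trigonometric identity — the product sin(2*u)*cos(4*u) converts to a sum of single-frequency sinusoids via the product-to-sum identity.


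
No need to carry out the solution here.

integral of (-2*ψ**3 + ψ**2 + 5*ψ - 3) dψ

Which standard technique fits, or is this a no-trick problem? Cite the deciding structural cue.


Method: no special technique — nothing composite, nothing rational, nothing trigonometric — each constant-multiple power of ψ integrates by the power rule alone.


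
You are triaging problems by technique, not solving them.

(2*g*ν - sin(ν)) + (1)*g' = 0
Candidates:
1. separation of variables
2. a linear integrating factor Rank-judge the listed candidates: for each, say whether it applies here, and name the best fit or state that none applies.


Technique: a linear integrating factor — linear in the unknown with genuine forcing: multiply through by the exponential of the integrated coefficient and the left side closes into one derivative.
- separation of variables: the two dependences are entangled, not a clean product of one-variable pieces.
- a linear integrating factor: yes — fits the structure here.


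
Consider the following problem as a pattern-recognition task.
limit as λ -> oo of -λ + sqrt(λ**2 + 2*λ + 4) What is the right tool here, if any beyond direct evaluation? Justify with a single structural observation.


Method: conjugate multiplication — this difference gives up after one conjugate multiplication — the radical structure cancels against its conjugate.


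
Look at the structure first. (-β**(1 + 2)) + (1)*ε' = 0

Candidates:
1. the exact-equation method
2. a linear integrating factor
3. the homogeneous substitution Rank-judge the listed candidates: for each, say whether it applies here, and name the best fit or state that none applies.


Method: no special technique — the slope is a function of β alone, so integrate both sides directly.
- the exact-equation method: with the unknown absent from both coefficients, the cross-partial test holds emptily — nothing for the exact method to work on.
- a linear integrating factor — with the unknown absent the integrating factor is a formality; direct integration is the working structure.
- the homogeneous substitution: the ratio of the variables does not determine the slope.


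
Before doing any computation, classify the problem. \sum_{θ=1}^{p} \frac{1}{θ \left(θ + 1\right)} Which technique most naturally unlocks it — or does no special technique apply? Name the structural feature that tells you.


Diagnosis: telescoping — the summand \frac{1}{θ \left(θ + 1\right)} decomposes into fractions whose poles differ by an integer shift — the series collapses.


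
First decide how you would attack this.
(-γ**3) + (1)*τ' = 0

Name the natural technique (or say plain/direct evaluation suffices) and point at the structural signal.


Technique: no special technique — the slope is a function of γ alone, so integrate both sides directly.


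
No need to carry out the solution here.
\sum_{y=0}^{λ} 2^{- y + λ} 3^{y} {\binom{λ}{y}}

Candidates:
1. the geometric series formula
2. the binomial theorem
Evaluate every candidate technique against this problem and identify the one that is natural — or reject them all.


Diagnosis: the binomial theorem — terms weighting {\binom{λ}{y}} against matched powers of 3 and 2 reassemble into (3 + 2)^λ by the binomial theorem.
- the geometric series formula: no single multiplier carries one term to the next throughout the sum.
- the binomial theorem: yes — fits the structure here.


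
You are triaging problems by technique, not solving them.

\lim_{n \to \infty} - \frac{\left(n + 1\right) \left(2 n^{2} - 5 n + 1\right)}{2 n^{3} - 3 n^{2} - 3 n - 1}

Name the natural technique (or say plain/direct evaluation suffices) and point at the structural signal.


Technique: dominant-term comparison — at large n only the top-degree terms survive; compare the leading terms and the limit falls out. Differentiating the expression as a single quotient would eventually settle it as well; matching dominant growth settles it immediately.


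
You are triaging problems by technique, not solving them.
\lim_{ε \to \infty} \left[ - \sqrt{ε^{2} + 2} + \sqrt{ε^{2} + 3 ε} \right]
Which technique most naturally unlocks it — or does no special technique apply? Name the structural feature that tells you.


Technique: conjugate multiplication — the ∞ − ∞ radical form is the exact trigger for the conjugate maneuver.


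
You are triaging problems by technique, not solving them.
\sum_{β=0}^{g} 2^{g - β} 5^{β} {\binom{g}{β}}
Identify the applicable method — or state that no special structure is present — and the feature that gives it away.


Verdict: the binomial theorem — terms weighting {\binom{g}{β}} against matched powers of 5 and 2 reassemble into (5 + 2)^g by the binomial theorem.


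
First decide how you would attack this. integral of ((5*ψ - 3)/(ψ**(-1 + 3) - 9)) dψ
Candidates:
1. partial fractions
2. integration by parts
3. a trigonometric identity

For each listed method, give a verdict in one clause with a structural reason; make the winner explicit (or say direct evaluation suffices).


Diagnosis: partial fractions — a proper rational integrand whose denominator splits into simpler factors — decompose into partial fractions first.
- partial fractions: applies; the problem has the shape this method handles.
- integration by parts — the integrand does not split as a nonconstant polynomial times an exp, sine, cosine of a linear argument, or logarithm — no polynomial-kernel parts product to differentiate one side of.
- a trigonometric identity: no sine or cosine appears, so there is nothing for a trigonometric identity to act on.


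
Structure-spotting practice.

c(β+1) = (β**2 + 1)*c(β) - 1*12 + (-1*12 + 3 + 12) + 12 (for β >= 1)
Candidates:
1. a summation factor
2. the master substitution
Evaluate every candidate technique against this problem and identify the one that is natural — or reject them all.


Verdict: a summation factor — it is first-order linear but the coefficient β**2 + 1 depends on the index, so multiply through by a summation factor to telescope it.
- a summation factor: applies; the problem has the shape this method handles.
- the master substitution: this is shift-type recursion, outside the divide-and-conquer template.


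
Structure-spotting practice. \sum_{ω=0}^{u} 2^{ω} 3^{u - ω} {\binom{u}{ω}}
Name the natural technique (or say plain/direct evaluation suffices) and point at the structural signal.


Diagnosis: the binomial theorem — {\binom{u}{ω}} weighting matched powers of 2 and 3 is the expanded form of (2 + 3)^u — fold it back up.


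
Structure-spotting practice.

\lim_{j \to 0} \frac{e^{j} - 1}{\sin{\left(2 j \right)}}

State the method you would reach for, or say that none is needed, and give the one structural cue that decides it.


Diagnosis: l'Hôpital's rule (0/0) — plug in 0: top and bottom both hit zero, so differentiate each and retry. A first-order expansion at the point is an equally standard path; the rule packages it.


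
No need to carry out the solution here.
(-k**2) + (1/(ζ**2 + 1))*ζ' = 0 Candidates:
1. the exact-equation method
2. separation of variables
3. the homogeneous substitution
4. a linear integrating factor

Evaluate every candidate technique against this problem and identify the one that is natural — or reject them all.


Best approach: separation of variables — the derivative equals a pure function of k (namely k**2) times a pure function of ζ (namely ζ**2 + 1); divide and integrate each side.
- the exact-equation method — the cross-partial test holds only vacuously — each coefficient lives in its own variable, so the exactness machinery reads no structure the split form does not already show.
- separation of variables: yes — fits the structure here.
- the homogeneous substitution — the slope does not depend on the ratio of the variables alone.
- a linear integrating factor: the unknown enters nonlinearly (through a power, a denominator, or a transcendental function), which the linear integrating-factor recipe cannot absorb as-is — any repair would come from a preliminary substitution, not the factor.


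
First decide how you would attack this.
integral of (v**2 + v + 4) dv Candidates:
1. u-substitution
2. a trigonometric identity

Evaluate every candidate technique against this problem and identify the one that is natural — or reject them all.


Diagnosis: no special technique — every term is a constant multiple of a power of v; term-wise power-rule integration needs no preliminary transformation.
- u-substitution: no substitution does more than relabel what direct integration already handles.
- a trigonometric identity: there is no trigonometric structure at all — the integrand carries no sine or cosine to rewrite.
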